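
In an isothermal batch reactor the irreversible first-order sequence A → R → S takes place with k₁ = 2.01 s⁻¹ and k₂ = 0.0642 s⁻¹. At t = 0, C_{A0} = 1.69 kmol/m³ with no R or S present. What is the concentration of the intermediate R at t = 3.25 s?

1.41 kmol/m³

The intermediate concentration in a first-order A→B→C sequence is C_R = k₁C_{A0}(e^(−k₁t) − e^(−k₂t))/(k₂−k₁).
e^(−k₁t) = e^(−2.01×3.25) = e^(−6.532) = 0.001455; e^(−k₂t) = e^(−0.2086) = 0.8117.
C_R = 2.01×1.69/(0.0642−2.01) × (0.001455−0.8117) = (-1.746)×(-0.8102) = 1.414 kmol/m³.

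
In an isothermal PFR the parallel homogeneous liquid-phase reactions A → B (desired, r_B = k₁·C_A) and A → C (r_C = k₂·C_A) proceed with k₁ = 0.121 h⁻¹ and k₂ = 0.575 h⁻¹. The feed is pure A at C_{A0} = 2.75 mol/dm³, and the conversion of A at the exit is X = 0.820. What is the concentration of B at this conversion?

C_A = C_{A0}(1−X) = 0.4950 mol/dm³.
Both paths are first order in A, so the instantaneous fraction to B is constant: dC_B/d(−C_A) = k₁/(k₁+k₂) = 0.1739.
C_B = 0.1739·(C_{A0}−C_A) = 0.1739×2.255 = 0.392 mol/dm³.

0.392 mol/dm³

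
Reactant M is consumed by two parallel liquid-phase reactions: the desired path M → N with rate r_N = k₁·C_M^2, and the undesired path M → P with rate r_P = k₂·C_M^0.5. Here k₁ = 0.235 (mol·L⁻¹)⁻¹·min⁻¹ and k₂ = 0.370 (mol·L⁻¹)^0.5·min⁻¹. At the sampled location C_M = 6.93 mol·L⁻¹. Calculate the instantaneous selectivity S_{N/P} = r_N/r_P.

11.6

S_{N/P} = r_N/r_P = (k₁·C_M^2)/(k₂·C_M^0.5) = (k₁/k₂)·C_M^1.5.
= (0.235×6.930^2) / (0.370×6.930^0.5) = 11.29/0.9740 = 11.6.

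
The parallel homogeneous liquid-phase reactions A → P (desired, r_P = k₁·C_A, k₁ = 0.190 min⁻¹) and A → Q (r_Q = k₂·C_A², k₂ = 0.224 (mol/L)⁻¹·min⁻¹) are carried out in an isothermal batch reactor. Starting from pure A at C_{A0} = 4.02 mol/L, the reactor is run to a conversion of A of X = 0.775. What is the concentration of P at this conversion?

C_A = C_{A0}(1−X) = 0.9045 mol/L.
Along a PFR/batch, dC_P/dC_A = −r_P/(r_P+r_Q) = −k₁/(k₁+k₂·C_A).
Integrating from C_{A0} to C_A: C_P = (0.190/0.224)·ln[(0.190+0.224·4.02)/(0.190+0.224·0.904)] = 0.8482·ln(1.090/0.3926) = 0.8665 mol/L.

0.867 mol/L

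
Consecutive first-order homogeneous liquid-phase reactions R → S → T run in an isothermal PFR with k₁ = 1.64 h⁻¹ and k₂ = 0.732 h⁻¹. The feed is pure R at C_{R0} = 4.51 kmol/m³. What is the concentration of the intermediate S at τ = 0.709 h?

The intermediate concentration in a first-order A→B→C sequence is C_S = k₁C_{R0}(e^(−k₁τ) − e^(−k₂τ))/(k₂−k₁).
e^(−k₁τ) = e^(−1.64×0.709) = e^(−1.163) = 0.3126; e^(−k₂τ) = e^(−0.5190) = 0.5951.
C_S = 1.64×4.51/(0.732−1.64) × (0.3126−0.5951) = (-8.146)×(-0.2825) = 2.301 kmol/m³.

2.30 kmol/m³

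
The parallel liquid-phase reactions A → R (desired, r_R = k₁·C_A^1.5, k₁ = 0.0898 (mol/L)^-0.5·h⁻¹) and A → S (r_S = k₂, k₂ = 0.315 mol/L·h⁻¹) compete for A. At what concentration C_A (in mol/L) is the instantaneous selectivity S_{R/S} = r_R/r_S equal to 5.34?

S_{R/S} = (k₁/k₂)·C_A^1.5 ⇒ C_A = (S·k₂/k₁)^(1/1.5).
= (5.34×0.315/0.0898)^(0.6667) = (18.73)^(0.6667) = 7.05 mol/L.

7.05 mol/L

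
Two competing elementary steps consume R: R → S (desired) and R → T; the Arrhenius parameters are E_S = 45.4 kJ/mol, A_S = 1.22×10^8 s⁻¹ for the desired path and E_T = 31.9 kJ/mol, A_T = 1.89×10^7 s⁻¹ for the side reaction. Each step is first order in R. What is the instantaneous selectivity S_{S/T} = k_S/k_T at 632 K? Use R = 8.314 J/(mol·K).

0.494

Since both paths have the same order in R, the concentration cancels and S_{S/T} = k_S/k_T = (A_S/A_T)·exp[(E_T−E_S)/(RT)].
(E_T−E_S)/(RT) = (31.9−45.4)×10³/(8.314×632) = -13500/5254 = -2.569.
k_S/k_T = (1.22×10^8/1.89×10^7)·exp(-2.569) = 6.455 × 0.07659 = 0.494.
Since E_S > E_T, raising the temperature improves selectivity toward S.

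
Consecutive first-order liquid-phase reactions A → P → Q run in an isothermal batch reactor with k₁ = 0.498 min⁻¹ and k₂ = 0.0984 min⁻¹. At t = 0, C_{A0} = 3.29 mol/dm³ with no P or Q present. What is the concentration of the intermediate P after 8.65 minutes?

For first-order series with pure A initially, C_P(t) = k₁C_{A0}/(k₂−k₁)·(e^(−k₁t) − e^(−k₂t)).
e^(−k₁t) = e^(−0.498×8.65) = e^(−4.308) = 0.01346; e^(−k₂t) = e^(−0.8512) = 0.4269.
C_P = 0.498×3.29/(0.0984−0.498) × (0.01346−0.4269) = (-4.100)×(-0.4135) = 1.695 mol/dm³.

1.70 mol/dm³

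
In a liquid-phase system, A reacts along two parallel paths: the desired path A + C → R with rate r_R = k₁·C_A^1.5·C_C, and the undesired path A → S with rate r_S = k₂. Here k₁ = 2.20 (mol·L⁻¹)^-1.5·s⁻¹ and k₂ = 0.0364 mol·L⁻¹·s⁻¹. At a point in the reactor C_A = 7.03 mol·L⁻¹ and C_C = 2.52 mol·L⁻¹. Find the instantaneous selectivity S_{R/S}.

2839

S_{R/S} = r_R/r_S = (k₁·C_A^1.5·C_C)/(k₂) = (k₁/k₂)·C_A^1.5·C_C.
= (2.20×7.030^1.5×2.520) / (0.0364) = 103.3/0.03640 = 2839.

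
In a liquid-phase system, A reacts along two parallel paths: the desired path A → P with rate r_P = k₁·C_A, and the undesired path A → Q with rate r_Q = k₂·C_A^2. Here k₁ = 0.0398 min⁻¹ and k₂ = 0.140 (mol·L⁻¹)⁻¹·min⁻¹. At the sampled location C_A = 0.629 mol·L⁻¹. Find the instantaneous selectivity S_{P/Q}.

0.452

S_{P/Q} = r_P/r_Q = (k₁·C_A)/(k₂·C_A^2) = (k₁/k₂)·C_A⁻¹.
= (0.0398×0.6290) / (0.140×0.6290^2) = 0.02503/0.05539 = 0.452.
The undesired path is higher order in A, so low C_A (CSTR or dilute feed) favours P.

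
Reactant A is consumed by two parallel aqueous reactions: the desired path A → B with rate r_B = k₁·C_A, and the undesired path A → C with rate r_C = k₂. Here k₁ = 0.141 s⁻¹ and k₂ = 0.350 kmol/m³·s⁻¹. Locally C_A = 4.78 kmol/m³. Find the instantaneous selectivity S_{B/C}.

1.93

S_{B/C} = r_B/r_C = (k₁·C_A)/(k₂) = (k₁/k₂)·C_A.
= (0.141×4.780) / (0.350) = 0.6740/0.3500 = 1.93.
Since the desired path is higher order in A, keeping C_A high (PFR or concentrated feed) favours B.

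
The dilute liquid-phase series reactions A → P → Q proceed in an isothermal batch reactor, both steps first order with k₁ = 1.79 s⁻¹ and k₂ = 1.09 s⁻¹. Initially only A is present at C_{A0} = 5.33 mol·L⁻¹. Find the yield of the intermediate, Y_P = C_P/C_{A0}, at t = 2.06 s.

Solving the coupled first-order balances gives C_P(t) = [k₁/(k₂−k₁)]·C_{A0}·(e^(−k₁t) − e^(−k₂t)).
e^(−k₁t) = e^(−1.79×2.06) = e^(−3.687) = 0.02504; e^(−k₂t) = e^(−2.245) = 0.1059.
C_P = 1.79×5.33/(1.09−1.79) × (0.02504−0.1059) = (-13.63)×(-0.08085) = 1.102 mol·L⁻¹.
Y_P = C_P/C_{A0} = 1.102/5.33 = 0.207.

0.207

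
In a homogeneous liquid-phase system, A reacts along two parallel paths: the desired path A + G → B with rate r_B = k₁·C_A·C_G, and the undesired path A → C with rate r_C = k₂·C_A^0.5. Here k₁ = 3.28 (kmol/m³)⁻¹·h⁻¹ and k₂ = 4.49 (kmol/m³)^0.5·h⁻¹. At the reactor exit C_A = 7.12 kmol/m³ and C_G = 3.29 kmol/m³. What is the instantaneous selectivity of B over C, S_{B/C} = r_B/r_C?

S_{B/C} = r_B/r_C = (k₁·C_A·C_G)/(k₂·C_A^0.5) = (k₁/k₂)·C_A^0.5·C_G.
= (3.28×7.120×3.290) / (4.49×7.120^0.5) = 76.83/11.98 = 6.41.
Since the desired path is higher order in A, keeping C_A high (PFR or concentrated feed) favours B.

6.41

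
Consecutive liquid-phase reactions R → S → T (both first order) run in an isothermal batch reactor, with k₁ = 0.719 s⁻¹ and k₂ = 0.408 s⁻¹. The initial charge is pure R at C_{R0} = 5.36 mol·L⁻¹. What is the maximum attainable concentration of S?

2.55 mol·L⁻¹

For a first-order series the maximum intermediate yield is C_{S,max}/C_{R0} = (k₁/k₂)^[k₂/(k₂−k₁)].
= (0.719/0.408)^(0.408/(0.408−0.719)) = (1.762)^(-1.312) = 0.4755.
C_{S,max} = 0.4755×5.36 = 2.55 mol·L⁻¹.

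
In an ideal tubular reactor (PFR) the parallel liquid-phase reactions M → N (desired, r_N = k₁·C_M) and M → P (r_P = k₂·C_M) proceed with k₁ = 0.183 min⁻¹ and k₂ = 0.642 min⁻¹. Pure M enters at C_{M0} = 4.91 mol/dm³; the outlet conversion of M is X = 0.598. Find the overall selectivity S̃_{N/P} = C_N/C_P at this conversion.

C_M = C_{M0}(1−X) = 1.974 mol/dm³.
Both paths are first order in M, so the instantaneous fraction to N is constant: dC_N/d(−C_M) = k₁/(k₁+k₂) = 0.2218.
C_N = 0.2218·(C_{M0}−C_M) = 0.2218×2.936 = 0.651 mol/dm³.
C_P = (C_{M0}−C_M)−C_N = 2.285 mol/dm³; S̃_{N/P} = 0.6513/2.285 = 0.285.

0.285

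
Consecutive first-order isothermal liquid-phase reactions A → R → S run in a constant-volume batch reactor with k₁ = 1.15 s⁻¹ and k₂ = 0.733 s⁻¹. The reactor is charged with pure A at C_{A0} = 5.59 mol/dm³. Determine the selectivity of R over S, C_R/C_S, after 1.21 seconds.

1.49

The intermediate concentration in a first-order A→B→C sequence is C_R = k₁C_{A0}(e^(−k₁t) − e^(−k₂t))/(k₂−k₁).
e^(−k₁t) = e^(−1.15×1.21) = e^(−1.391) = 0.2487; e^(−k₂t) = e^(−0.8869) = 0.4119.
C_R = 1.15×5.59/(0.733−1.15) × (0.2487−0.4119) = (-15.42)×(-0.1632) = 2.516 mol/dm³.
C_A = C_{A0}e^(−k₁t) = 1.390 mol/dm³, so C_S = C_{A0}−C_A−C_R = 1.684 mol/dm³; C_R/C_S = 1.49.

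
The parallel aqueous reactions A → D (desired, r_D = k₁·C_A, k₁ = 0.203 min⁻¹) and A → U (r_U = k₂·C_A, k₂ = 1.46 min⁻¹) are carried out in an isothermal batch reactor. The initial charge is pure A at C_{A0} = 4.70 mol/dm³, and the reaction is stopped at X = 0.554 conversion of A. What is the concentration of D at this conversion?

0.318 mol/dm³

C_A = C_{A0}(1−X) = 2.096 mol/dm³.
Both paths are first order in A, so the instantaneous fraction to D is constant: dC_D/d(−C_A) = k₁/(k₁+k₂) = 0.1221.
C_D = 0.1221·(C_{A0}−C_A) = 0.1221×2.604 = 0.318 mol/dm³.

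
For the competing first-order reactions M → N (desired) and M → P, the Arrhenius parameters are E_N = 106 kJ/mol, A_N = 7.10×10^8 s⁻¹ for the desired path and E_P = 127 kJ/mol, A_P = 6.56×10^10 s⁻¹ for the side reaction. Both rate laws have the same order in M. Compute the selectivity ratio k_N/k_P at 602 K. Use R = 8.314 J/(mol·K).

k_N/k_P = (A_N/A_P)·exp[−(E_N−E_P)/(RT)] = (A_N/A_P)·exp[(E_P−E_N)/(RT)].
(E_P−E_N)/(RT) = (127−106)×10³/(8.314×602) = 21000/5005 = 4.196.
k_N/k_P = (7.10×10^8/6.56×10^10)·exp(4.196) = 0.01082 × 66.41 = 0.719.
Since E_N < E_P, lowering the temperature improves selectivity toward N.

0.719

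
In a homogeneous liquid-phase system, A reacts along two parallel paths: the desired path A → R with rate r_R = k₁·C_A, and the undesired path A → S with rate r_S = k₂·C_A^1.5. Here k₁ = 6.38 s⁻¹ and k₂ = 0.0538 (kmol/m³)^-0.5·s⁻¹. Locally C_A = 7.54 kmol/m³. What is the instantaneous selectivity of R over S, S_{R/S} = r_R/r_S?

43.2

S_{R/S} = r_R/r_S = (k₁·C_A)/(k₂·C_A^1.5) = (k₁/k₂)·C_A^-0.5.
= (6.38×7.540) / (0.0538×7.540^1.5) = 48.11/1.114 = 43.2.
The undesired path is higher order in A, so low C_A (CSTR or dilute feed) favours R.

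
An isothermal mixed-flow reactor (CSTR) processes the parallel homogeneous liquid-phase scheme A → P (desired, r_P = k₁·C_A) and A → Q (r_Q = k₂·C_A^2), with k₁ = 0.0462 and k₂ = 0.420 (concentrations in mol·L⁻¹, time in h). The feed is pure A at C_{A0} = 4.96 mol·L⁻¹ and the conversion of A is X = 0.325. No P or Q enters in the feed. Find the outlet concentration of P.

Exit C_A = C_{A0}(1−X) = 4.96×0.675 = 3.348 mol·L⁻¹.
Rates in a CSTR are evaluated at the outlet concentration: r_P = 0.0462×3.348 = 0.1547, r_Q = 0.420×3.348^2 = 4.708.
Fraction of consumed A going to P: r_P/(r_P+r_Q) = 0.03181.
C_P = 0.03181·C_{A0}·X = 0.03181×4.96×0.325 = 0.0513 mol·L⁻¹.

0.0513 mol·L⁻¹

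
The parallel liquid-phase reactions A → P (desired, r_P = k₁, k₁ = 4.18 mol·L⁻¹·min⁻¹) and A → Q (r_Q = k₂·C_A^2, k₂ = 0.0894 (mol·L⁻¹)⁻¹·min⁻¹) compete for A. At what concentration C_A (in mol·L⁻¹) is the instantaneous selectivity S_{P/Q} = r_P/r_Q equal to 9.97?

2.17 mol·L⁻¹

S_{P/Q} = (k₁/k₂)·C_A^-2 ⇒ C_A = (S·k₂/k₁)^(-0.5).
= (9.97×0.0894/4.18)^(-0.5) = (0.2132)^(-0.5) = 2.17 mol·L⁻¹.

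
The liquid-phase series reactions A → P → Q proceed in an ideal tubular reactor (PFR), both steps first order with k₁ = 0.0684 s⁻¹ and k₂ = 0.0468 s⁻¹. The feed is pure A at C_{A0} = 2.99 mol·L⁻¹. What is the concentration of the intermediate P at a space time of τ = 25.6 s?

For first-order series with pure A initially, C_P(τ) = k₁C_{A0}/(k₂−k₁)·(e^(−k₁τ) − e^(−k₂τ)).
e^(−k₁τ) = e^(−0.0684×25.6) = e^(−1.751) = 0.1736; e^(−k₂τ) = e^(−1.198) = 0.3018.
C_P = 0.0684×2.99/(0.0468−0.0684) × (0.1736−0.3018) = (-9.468)×(-0.1282) = 1.214 mol·L⁻¹.

1.21 mol·L⁻¹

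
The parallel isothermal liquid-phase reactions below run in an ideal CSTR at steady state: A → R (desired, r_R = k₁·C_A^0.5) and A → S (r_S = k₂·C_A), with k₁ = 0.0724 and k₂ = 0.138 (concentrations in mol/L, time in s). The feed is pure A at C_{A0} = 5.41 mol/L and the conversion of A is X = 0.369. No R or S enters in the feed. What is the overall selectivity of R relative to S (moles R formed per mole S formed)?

0.284

Exit C_A = C_{A0}(1−X) = 5.41×0.631 = 3.414 mol/L.
In a CSTR the entire volume is at exit conditions, so r_R = 0.0724×3.414^0.5 = 0.1338 and r_S = 0.138×3.414 = 0.4711.
Overall selectivity = C_R/C_S = r_Rτ/(r_Sτ) = r_R/r_S = 0.284.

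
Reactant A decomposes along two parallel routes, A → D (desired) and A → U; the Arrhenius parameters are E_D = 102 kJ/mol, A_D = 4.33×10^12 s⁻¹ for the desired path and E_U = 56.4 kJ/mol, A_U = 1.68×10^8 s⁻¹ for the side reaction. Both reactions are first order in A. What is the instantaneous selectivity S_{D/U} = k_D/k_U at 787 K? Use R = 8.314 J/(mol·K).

24.2

With equal orders, S_{D/U} = k_D/k_U = (A_D/A_U)·exp[(E_U−E_D)/(RT)].
(E_U−E_D)/(RT) = (56.4−102)×10³/(8.314×787) = -45600/6543 = -6.969.
k_D/k_U = (4.33×10^12/1.68×10^8)·exp(-6.969) = 25774 × 9.404×10^-4 = 24.2.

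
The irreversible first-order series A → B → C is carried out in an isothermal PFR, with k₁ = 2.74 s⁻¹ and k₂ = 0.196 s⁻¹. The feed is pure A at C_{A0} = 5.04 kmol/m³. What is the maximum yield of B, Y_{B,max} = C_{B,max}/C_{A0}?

At the optimum, C_{B,max}/C_{A0} = (k₁/k₂)^[k₂/(k₂−k₁)].
= (2.74/0.196)^(0.196/(0.196−2.74)) = (13.98)^(-0.07704) = 0.8161.

0.816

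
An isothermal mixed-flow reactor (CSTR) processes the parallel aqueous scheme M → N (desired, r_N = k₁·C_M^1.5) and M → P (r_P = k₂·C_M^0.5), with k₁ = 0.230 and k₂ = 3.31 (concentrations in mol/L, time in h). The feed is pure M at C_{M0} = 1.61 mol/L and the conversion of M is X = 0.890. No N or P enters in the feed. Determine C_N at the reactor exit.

Exit C_M = C_{M0}(1−X) = 1.61×0.110 = 0.1771 mol/L.
Rates in a CSTR are evaluated at the outlet concentration: r_N = 0.230×0.1771^1.5 = 0.01714, r_P = 3.31×0.1771^0.5 = 1.393.
Fraction of consumed M going to N: r_N/(r_N+r_P) = 0.01216.
C_N = 0.01216·C_{M0}·X = 0.01216×1.61×0.890 = 0.0174 mol/L.

0.0174 mol/L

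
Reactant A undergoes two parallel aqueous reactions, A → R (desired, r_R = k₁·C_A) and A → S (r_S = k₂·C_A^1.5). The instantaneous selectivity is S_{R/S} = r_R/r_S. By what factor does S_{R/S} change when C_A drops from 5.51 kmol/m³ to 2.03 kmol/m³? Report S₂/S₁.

S_{R/S} = (k₁/k₂)·C_A^-0.5, so S₂/S₁ = (C_{A,2}/C_{A,1})^-0.5.
= (2.03/5.51)^(-0.5) = (0.3684)^(-0.5) = 1.65.

1.65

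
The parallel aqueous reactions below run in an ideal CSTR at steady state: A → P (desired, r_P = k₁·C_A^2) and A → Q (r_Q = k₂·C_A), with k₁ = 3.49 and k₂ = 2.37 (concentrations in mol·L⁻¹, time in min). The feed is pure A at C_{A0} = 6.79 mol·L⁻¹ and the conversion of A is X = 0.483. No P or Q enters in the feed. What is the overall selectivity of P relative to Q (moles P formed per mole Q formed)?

5.17

Exit C_A = C_{A0}(1−X) = 6.79×0.517 = 3.510 mol·L⁻¹.
Rates in a CSTR are evaluated at the outlet concentration: r_P = 3.49×3.510^2 = 43.01, r_Q = 2.37×3.510 = 8.320.
Overall selectivity = C_P/C_Q = r_Pτ/(r_Qτ) = r_P/r_Q = 5.17.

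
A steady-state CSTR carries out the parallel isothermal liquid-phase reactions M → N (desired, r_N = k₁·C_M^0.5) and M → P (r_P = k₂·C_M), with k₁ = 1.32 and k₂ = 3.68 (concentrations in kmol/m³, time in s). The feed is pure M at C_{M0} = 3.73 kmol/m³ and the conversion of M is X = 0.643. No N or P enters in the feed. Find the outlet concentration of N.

0.569 kmol/m³

Exit C_M = C_{M0}(1−X) = 3.73×0.357 = 1.332 kmol/m³.
In a CSTR the entire volume is at exit conditions, so r_N = 1.32×1.332^0.5 = 1.523 and r_P = 3.68×1.332 = 4.900.
Fraction of consumed M going to N: r_N/(r_N+r_P) = 0.2371.
C_N = 0.2371·C_{M0}·X = 0.2371×3.73×0.643 = 0.569 kmol/m³.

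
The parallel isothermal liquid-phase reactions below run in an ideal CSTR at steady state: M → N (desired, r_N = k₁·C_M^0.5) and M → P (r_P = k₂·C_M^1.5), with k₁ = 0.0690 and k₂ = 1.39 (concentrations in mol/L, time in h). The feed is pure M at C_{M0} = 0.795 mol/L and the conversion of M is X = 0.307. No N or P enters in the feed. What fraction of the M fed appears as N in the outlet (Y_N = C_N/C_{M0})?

0.0254

Exit C_M = C_{M0}(1−X) = 0.795×0.693 = 0.5509 mol/L.
Rates in a CSTR are evaluated at the outlet concentration: r_N = 0.0690×0.5509^0.5 = 0.05122, r_P = 1.39×0.5509^1.5 = 0.5684.
Fraction of consumed M going to N: r_N/(r_N+r_P) = 0.08265.
C_N = 0.08265·C_{M0}·X = 0.08265×0.795×0.307 = 0.0202 mol/L; Y_N = C_N/C_{M0} = 0.0254.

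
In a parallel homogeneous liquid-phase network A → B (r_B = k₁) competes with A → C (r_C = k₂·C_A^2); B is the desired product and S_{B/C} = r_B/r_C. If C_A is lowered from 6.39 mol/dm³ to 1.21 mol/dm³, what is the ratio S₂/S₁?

27.9

S_{B/C} = (k₁/k₂)·C_A^-2, so S₂/S₁ = (C_{A,2}/C_{A,1})^-2.
= (1.21/6.39)^(-2) = (0.1894)^(-2) = 27.9.
Selectivity toward B rises as C_A falls — low-concentration operation is favoured.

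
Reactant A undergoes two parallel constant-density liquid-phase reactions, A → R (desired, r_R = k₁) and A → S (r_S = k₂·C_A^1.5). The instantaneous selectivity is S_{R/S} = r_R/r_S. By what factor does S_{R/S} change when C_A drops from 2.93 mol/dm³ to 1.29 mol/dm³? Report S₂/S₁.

S_{R/S} = (k₁/k₂)·C_A^-1.5, so S₂/S₁ = (C_{A,2}/C_{A,1})^-1.5.
= (1.29/2.93)^(-1.5) = (0.4403)^(-1.5) = 3.42.
Selectivity toward R rises as C_A falls — low-concentration operation is favoured.

3.42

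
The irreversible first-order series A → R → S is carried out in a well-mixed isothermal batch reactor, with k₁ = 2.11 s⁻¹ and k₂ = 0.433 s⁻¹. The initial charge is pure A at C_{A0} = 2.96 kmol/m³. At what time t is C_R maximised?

For first-order series the maximum of C_R occurs at t_opt = ln(k₂/k₁)/(k₂−k₁).
= ln(0.433/2.11)/(0.433−2.11) = ln(0.2052)/-1.677 = -1.584/-1.677 = 0.944 s.

0.944 s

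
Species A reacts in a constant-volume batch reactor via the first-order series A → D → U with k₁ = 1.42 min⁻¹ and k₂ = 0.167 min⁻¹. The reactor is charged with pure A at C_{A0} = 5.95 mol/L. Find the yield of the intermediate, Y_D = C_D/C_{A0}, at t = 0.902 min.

For first-order series with pure A initially, C_D(t) = k₁C_{A0}/(k₂−k₁)·(e^(−k₁t) − e^(−k₂t)).
e^(−k₁t) = e^(−1.42×0.902) = e^(−1.281) = 0.2778; e^(−k₂t) = e^(−0.1506) = 0.8602.
C_D = 1.42×5.95/(0.167−1.42) × (0.2778−0.8602) = (-6.743)×(-0.5824) = 3.927 mol/L.
Y_D = C_D/C_{A0} = 3.927/5.95 = 0.660.

0.660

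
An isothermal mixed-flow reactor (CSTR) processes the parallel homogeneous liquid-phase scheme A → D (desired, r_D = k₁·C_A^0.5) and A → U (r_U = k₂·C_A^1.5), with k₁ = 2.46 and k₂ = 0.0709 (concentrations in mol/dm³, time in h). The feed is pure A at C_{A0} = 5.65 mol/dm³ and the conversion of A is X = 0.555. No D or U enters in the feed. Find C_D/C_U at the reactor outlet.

13.8

Exit C_A = C_{A0}(1−X) = 5.65×0.445 = 2.514 mol/dm³.
In a CSTR the entire volume is at exit conditions, so r_D = 2.46×2.514^0.5 = 3.901 and r_U = 0.0709×2.514^1.5 = 0.2827.
Overall selectivity = C_D/C_U = r_Dτ/(r_Uτ) = r_D/r_U = 13.8.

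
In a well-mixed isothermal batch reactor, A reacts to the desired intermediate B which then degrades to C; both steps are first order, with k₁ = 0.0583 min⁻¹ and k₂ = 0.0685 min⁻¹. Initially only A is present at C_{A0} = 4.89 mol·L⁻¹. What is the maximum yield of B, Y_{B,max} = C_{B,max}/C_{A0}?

0.339

Evaluating C_B at t_opt = ln(k₂/k₁)/(k₂−k₁) gives C_{B,max}/C_{A0} = (k₁/k₂)^[k₂/(k₂−k₁)].
= (0.0583/0.0685)^(0.0685/(0.0685−0.0583)) = (0.8511)^(6.716) = 0.3387.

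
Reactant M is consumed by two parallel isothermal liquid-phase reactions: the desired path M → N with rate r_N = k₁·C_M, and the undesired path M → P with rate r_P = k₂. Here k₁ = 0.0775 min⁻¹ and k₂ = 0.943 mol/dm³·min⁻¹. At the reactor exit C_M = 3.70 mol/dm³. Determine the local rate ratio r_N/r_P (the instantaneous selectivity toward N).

S_{N/P} = r_N/r_P = (k₁·C_M)/(k₂) = (k₁/k₂)·C_M.
= (0.0775×3.700) / (0.943) = 0.2868/0.9430 = 0.304.

0.304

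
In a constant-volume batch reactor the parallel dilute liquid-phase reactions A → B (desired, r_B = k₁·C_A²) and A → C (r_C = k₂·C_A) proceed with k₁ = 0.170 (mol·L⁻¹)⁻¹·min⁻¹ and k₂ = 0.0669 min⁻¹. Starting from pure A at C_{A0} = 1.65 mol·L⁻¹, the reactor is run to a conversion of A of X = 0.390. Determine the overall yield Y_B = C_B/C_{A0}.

0.300

C_A = C_{A0}(1−X) = 1.006 mol·L⁻¹.
Along a PFR/batch, dC_C/dC_A = −r_C/(r_B+r_C) = −k₂/(k₂+k₁·C_A).
Integrating from C_{A0} to C_A: C_C = (0.0669/0.170)·ln[(0.0669+0.170·1.65)/(0.0669+0.170·1.01)] = 0.3935·ln(0.3474/0.2380) = 0.1488 mol·L⁻¹.
Then C_B = (C_{A0}−C_A) − C_C = 0.6435 − 0.1488 = 0.4947 mol·L⁻¹.
Y_B = C_B/C_{A0} = 0.4947/1.65 = 0.300.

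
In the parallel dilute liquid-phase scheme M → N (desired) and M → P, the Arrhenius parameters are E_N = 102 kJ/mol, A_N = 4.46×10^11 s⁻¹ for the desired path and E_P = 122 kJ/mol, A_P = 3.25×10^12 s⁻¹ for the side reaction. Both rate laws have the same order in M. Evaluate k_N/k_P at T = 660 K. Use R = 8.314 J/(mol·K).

5.25

Since both paths have the same order in M, the concentration cancels and S_{N/P} = k_N/k_P = (A_N/A_P)·exp[(E_P−E_N)/(RT)].
(E_P−E_N)/(RT) = (122−102)×10³/(8.314×660) = 20000/5487 = 3.645.
k_N/k_P = (4.46×10^11/3.25×10^12)·exp(3.645) = 0.1372 × 38.28 = 5.25.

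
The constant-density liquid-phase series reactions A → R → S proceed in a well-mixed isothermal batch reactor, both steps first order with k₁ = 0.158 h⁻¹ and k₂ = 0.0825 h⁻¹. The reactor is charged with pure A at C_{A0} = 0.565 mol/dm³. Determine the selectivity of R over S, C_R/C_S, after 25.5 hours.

0.285

For first-order series with pure A initially, C_R(t) = k₁C_{A0}/(k₂−k₁)·(e^(−k₁t) − e^(−k₂t)).
e^(−k₁t) = e^(−0.158×25.5) = e^(−4.029) = 0.01779; e^(−k₂t) = e^(−2.104) = 0.1220.
C_R = 0.158×0.565/(0.0825−0.158) × (0.01779−0.1220) = (-1.182)×(-0.1042) = 0.1232 mol/dm³.
C_A = C_{A0}e^(−k₁t) = 0.01005 mol/dm³, so C_S = C_{A0}−C_A−C_R = 0.4317 mol/dm³; C_R/C_S = 0.285.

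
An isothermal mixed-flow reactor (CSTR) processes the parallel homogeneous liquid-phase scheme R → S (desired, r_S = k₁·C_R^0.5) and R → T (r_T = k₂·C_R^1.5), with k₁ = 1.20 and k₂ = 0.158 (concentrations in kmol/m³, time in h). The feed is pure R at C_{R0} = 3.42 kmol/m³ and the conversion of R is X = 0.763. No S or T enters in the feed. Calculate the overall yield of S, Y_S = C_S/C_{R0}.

0.689

Exit C_R = C_{R0}(1−X) = 3.42×0.237 = 0.8105 kmol/m³.
In a CSTR the entire volume is at exit conditions, so r_S = 1.20×0.8105^0.5 = 1.080 and r_T = 0.158×0.8105^1.5 = 0.1153.
Fraction of consumed R going to S: r_S/(r_S+r_T) = 0.9036.
C_S = 0.9036·C_{R0}·X = 0.9036×3.42×0.763 = 2.36 kmol/m³; Y_S = C_S/C_{R0} = 0.689.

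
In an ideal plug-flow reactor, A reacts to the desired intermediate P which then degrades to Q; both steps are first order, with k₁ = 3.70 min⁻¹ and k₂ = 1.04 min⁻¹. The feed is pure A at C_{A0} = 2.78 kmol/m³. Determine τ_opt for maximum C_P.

For first-order series the maximum of C_P occurs at τ_opt = ln(k₂/k₁)/(k₂−k₁).
= ln(1.04/3.70)/(1.04−3.70) = ln(0.2811)/-2.660 = -1.269/-2.660 = 0.477 min.

0.477 min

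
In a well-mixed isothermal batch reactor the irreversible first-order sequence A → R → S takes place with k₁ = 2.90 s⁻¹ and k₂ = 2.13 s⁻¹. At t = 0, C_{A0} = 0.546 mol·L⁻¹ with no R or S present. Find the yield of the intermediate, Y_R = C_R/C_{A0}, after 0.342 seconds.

For first-order series with pure A initially, C_R(t) = k₁C_{A0}/(k₂−k₁)·(e^(−k₁t) − e^(−k₂t)).
e^(−k₁t) = e^(−2.90×0.342) = e^(−0.9918) = 0.3709; e^(−k₂t) = e^(−0.7285) = 0.4827.
C_R = 2.90×0.546/(2.13−2.90) × (0.3709−0.4827) = (-2.056)×(-0.1117) = 0.2298 mol·L⁻¹.
Y_R = C_R/C_{A0} = 0.2298/0.546 = 0.421.

0.421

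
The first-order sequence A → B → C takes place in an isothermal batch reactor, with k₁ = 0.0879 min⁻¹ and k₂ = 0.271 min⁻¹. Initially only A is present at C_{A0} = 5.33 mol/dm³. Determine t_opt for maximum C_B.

6.15 min

The intermediate peaks when r₁ = r₂, i.e. k₁e^(−k₁t) = k₂e^(−k₂t), giving t_opt = ln(k₂/k₁)/(k₂−k₁).
= ln(0.271/0.0879)/(0.271−0.0879) = ln(3.083)/0.1831 = 1.126/0.1831 = 6.15 min.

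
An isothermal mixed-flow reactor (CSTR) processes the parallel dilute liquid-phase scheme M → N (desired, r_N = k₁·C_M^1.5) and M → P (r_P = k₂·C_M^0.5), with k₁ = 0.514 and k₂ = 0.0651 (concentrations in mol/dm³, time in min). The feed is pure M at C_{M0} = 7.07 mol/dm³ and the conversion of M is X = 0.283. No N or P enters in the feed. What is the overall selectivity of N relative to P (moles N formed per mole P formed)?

Exit C_M = C_{M0}(1−X) = 7.07×0.717 = 5.069 mol/dm³.
A CSTR operates uniformly at the exit composition, giving r_N = 5.866 and r_P = 0.1466 (each k·C_M^n at C_M = 5.069).
Overall selectivity = C_N/C_P = r_Nτ/(r_Pτ) = r_N/r_P = 40.0.

40.0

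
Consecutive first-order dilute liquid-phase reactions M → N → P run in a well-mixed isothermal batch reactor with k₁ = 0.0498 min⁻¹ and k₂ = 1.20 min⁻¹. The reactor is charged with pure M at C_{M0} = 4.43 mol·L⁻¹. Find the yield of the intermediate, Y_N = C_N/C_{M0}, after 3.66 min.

0.0355

For first-order series with pure M initially, C_N(t) = k₁C_{M0}/(k₂−k₁)·(e^(−k₁t) − e^(−k₂t)).
e^(−k₁t) = e^(−0.0498×3.66) = e^(−0.1823) = 0.8334; e^(−k₂t) = e^(−4.392) = 0.01238.
C_N = 0.0498×4.43/(1.20−0.0498) × (0.8334−0.01238) = 0.1918×0.8210 = 0.1575 mol·L⁻¹.
Y_N = C_N/C_{M0} = 0.1575/4.43 = 0.0355.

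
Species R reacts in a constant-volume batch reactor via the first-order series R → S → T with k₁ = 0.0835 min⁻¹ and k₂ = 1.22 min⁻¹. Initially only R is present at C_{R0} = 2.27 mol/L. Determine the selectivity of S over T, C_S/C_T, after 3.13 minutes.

0.314

Solving the coupled first-order balances gives C_S(t) = [k₁/(k₂−k₁)]·C_{R0}·(e^(−k₁t) − e^(−k₂t)).
e^(−k₁t) = e^(−0.0835×3.13) = e^(−0.2614) = 0.7700; e^(−k₂t) = e^(−3.819) = 0.02196.
C_S = 0.0835×2.27/(1.22−0.0835) × (0.7700−0.02196) = 0.1668×0.7480 = 0.1248 mol/L.
C_R = C_{R0}e^(−k₁t) = 1.748 mol/L, so C_T = C_{R0}−C_R−C_S = 0.3973 mol/L; C_S/C_T = 0.314.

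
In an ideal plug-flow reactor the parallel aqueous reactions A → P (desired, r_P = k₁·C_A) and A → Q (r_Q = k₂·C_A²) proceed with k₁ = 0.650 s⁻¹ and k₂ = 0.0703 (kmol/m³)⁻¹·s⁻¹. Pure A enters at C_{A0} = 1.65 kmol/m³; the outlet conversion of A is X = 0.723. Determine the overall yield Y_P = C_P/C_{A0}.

C_A = C_{A0}(1−X) = 0.4571 kmol/m³.
Along a PFR/batch, dC_P/dC_A = −r_P/(r_P+r_Q) = −k₁/(k₁+k₂·C_A).
Integrating from C_{A0} to C_A: C_P = (0.650/0.0703)·ln[(0.650+0.0703·1.65)/(0.650+0.0703·0.457)] = 9.246·ln(0.7660/0.6821) = 1.072 kmol/m³.
Y_P = C_P/C_{A0} = 1.072/1.65 = 0.650.

0.650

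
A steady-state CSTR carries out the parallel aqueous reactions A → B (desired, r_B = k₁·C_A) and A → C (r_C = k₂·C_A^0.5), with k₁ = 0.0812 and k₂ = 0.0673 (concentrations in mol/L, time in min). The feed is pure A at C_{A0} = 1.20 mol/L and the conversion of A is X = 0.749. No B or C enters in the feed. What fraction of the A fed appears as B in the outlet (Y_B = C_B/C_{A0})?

0.298

Exit C_A = C_{A0}(1−X) = 1.20×0.251 = 0.3012 mol/L.
In a CSTR the entire volume is at exit conditions, so r_B = 0.0812×0.3012 = 0.02446 and r_C = 0.0673×0.3012^0.5 = 0.03694.
Fraction of consumed A going to B: r_B/(r_B+r_C) = 0.3984.
C_B = 0.3984·C_{A0}·X = 0.3984×1.20×0.749 = 0.358 mol/L; Y_B = C_B/C_{A0} = 0.298.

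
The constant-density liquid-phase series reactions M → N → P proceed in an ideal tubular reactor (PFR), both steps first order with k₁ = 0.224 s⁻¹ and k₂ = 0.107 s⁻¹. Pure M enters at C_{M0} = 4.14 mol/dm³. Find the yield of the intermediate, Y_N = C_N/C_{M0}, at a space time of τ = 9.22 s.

0.471

The intermediate concentration in a first-order A→B→C sequence is C_N = k₁C_{M0}(e^(−k₁τ) − e^(−k₂τ))/(k₂−k₁).
e^(−k₁τ) = e^(−0.224×9.22) = e^(−2.065) = 0.1268; e^(−k₂τ) = e^(−0.9865) = 0.3729.
C_N = 0.224×4.14/(0.107−0.224) × (0.1268−0.3729) = (-7.926)×(-0.2461) = 1.950 mol/dm³.
Y_N = C_N/C_{M0} = 1.950/4.14 = 0.471.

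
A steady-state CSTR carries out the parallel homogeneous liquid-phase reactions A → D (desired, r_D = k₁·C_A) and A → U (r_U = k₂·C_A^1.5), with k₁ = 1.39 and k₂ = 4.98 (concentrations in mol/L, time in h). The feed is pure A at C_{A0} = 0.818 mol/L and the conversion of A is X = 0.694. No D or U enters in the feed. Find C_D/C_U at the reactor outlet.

0.558

Exit C_A = C_{A0}(1−X) = 0.818×0.306 = 0.2503 mol/L.
A CSTR operates uniformly at the exit composition, giving r_D = 0.3479 and r_U = 0.6237 (each k·C_A^n at C_A = 0.2503).
Overall selectivity = C_D/C_U = r_Dτ/(r_Uτ) = r_D/r_U = 0.558.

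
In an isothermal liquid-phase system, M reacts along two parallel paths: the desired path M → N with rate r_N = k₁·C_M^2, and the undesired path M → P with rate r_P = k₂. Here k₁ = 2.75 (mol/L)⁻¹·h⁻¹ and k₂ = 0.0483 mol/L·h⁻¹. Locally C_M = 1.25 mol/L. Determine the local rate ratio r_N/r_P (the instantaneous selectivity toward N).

S_{N/P} = r_N/r_P = (k₁·C_M^2)/(k₂) = (k₁/k₂)·C_M^2.
= (2.75×1.250^2) / (0.0483) = 4.297/0.04830 = 89.0.

89.0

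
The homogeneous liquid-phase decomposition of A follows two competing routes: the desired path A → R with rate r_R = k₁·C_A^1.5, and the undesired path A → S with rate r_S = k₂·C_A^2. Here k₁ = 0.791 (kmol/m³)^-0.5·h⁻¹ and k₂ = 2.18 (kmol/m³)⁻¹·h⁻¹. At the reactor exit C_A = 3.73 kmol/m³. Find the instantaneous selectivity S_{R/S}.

0.188

S_{R/S} = r_R/r_S = (k₁·C_A^1.5)/(k₂·C_A^2) = (k₁/k₂)·C_A^-0.5.
= (0.791×3.730^1.5) / (2.18×3.730^2) = 5.698/30.33 = 0.188.
The undesired path is higher order in A, so low C_A (CSTR or dilute feed) favours R.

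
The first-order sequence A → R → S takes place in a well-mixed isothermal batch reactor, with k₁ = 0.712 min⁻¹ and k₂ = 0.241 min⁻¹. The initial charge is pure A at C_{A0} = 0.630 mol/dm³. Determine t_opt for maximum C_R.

2.30 min

Setting dC_R/dt = 0 gives t_opt = ln(k₂/k₁)/(k₂−k₁).
= ln(0.241/0.712)/(0.241−0.712) = ln(0.3385)/-0.4710 = -1.083/-0.4710 = 2.30 min.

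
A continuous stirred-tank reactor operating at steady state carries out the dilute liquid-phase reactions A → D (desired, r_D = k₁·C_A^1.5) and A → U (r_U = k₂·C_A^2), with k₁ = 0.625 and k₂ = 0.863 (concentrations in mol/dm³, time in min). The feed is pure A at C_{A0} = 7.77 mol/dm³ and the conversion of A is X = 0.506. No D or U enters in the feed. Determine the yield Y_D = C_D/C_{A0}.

0.137

Exit C_A = C_{A0}(1−X) = 7.77×0.494 = 3.838 mol/dm³.
Rates in a CSTR are evaluated at the outlet concentration: r_D = 0.625×3.838^1.5 = 4.700, r_U = 0.863×3.838^2 = 12.71.
Fraction of consumed A going to D: r_D/(r_D+r_U) = 0.2699.
C_D = 0.2699·C_{A0}·X = 0.2699×7.77×0.506 = 1.06 mol/dm³; Y_D = C_D/C_{A0} = 0.137.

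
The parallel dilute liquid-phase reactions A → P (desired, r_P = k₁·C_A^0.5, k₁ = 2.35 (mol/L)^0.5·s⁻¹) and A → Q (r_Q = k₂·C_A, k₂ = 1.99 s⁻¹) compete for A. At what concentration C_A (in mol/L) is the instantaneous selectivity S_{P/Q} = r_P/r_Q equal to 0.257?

S_{P/Q} = (k₁/k₂)·C_A^-0.5 ⇒ C_A = (S·k₂/k₁)^(-2).
= (0.257×1.99/2.35)^(-2) = (0.2176)^(-2) = 21.1 mol/L.

21.1 mol/L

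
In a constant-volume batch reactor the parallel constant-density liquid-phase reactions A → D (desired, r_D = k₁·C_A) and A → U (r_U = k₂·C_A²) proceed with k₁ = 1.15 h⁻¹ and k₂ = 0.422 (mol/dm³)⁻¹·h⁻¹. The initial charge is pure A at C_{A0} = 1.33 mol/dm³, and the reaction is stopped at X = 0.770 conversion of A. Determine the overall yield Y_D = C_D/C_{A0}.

C_A = C_{A0}(1−X) = 0.3059 mol/dm³.
Along a PFR/batch, dC_D/dC_A = −r_D/(r_D+r_U) = −k₁/(k₁+k₂·C_A).
Integrating from C_{A0} to C_A: C_D = (1.15/0.422)·ln[(1.15+0.422·1.33)/(1.15+0.422·0.306)] = 2.725·ln(1.711/1.279) = 0.7932 mol/dm³.
Y_D = C_D/C_{A0} = 0.7932/1.33 = 0.596.

0.596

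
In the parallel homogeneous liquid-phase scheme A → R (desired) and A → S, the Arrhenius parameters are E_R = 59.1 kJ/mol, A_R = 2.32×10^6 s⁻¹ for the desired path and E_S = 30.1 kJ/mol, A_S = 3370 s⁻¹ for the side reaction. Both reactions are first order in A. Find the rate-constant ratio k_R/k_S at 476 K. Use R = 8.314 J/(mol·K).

k_R/k_S = (A_R/A_S)·exp[−(E_R−E_S)/(RT)] = (A_R/A_S)·exp[(E_S−E_R)/(RT)].
(E_S−E_R)/(RT) = (30.1−59.1)×10³/(8.314×476) = -29000/3957 = -7.328.
k_R/k_S = (2.32×10^6/3370)·exp(-7.328) = 688.4 × 6.569×10^-4 = 0.452.
Since E_R > E_S, raising the temperature improves selectivity toward R.

0.452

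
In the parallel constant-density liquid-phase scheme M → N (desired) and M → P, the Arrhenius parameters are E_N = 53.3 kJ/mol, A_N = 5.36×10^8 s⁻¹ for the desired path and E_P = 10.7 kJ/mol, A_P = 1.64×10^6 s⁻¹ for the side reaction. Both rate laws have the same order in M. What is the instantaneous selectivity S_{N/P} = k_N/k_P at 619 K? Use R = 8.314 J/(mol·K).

0.0831

k_N/k_P = (A_N/A_P)·exp[−(E_N−E_P)/(RT)] = (A_N/A_P)·exp[(E_P−E_N)/(RT)].
(E_P−E_N)/(RT) = (10.7−53.3)×10³/(8.314×619) = -42600/5146 = -8.278.
k_N/k_P = (5.36×10^8/1.64×10^6)·exp(-8.278) = 326.8 × 2.541×10^-4 = 0.0831.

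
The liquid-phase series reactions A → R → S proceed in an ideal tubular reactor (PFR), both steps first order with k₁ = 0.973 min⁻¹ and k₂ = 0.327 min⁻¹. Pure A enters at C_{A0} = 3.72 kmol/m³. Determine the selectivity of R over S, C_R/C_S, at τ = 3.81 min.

The intermediate concentration in a first-order A→B→C sequence is C_R = k₁C_{A0}(e^(−k₁τ) − e^(−k₂τ))/(k₂−k₁).
e^(−k₁τ) = e^(−0.973×3.81) = e^(−3.707) = 0.02455; e^(−k₂τ) = e^(−1.246) = 0.2877.
C_R = 0.973×3.72/(0.327−0.973) × (0.02455−0.2877) = (-5.603)×(-0.2631) = 1.474 kmol/m³.
C_A = C_{A0}e^(−k₁τ) = 0.09132 kmol/m³, so C_S = C_{A0}−C_A−C_R = 2.154 kmol/m³; C_R/C_S = 0.684.

0.684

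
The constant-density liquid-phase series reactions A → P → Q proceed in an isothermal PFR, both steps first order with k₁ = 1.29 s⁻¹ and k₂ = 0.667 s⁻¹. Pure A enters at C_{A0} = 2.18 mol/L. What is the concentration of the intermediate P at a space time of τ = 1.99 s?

The intermediate concentration in a first-order A→B→C sequence is C_P = k₁C_{A0}(e^(−k₁τ) − e^(−k₂τ))/(k₂−k₁).
e^(−k₁τ) = e^(−1.29×1.99) = e^(−2.567) = 0.07676; e^(−k₂τ) = e^(−1.327) = 0.2652.
C_P = 1.29×2.18/(0.667−1.29) × (0.07676−0.2652) = (-4.514)×(-0.1884) = 0.8506 mol/L.

0.851 mol/L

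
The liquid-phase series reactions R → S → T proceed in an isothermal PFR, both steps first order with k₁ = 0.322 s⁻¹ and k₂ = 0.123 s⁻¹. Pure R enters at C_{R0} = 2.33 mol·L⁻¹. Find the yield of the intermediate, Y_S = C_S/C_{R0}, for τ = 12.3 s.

0.326

Solving the coupled first-order balances gives C_S(τ) = [k₁/(k₂−k₁)]·C_{R0}·(e^(−k₁τ) − e^(−k₂τ)).
e^(−k₁τ) = e^(−0.322×12.3) = e^(−3.961) = 0.01905; e^(−k₂τ) = e^(−1.513) = 0.2203.
C_S = 0.322×2.33/(0.123−0.322) × (0.01905−0.2203) = (-3.770)×(-0.2012) = 0.7586 mol·L⁻¹.
Y_S = C_S/C_{R0} = 0.7586/2.33 = 0.326.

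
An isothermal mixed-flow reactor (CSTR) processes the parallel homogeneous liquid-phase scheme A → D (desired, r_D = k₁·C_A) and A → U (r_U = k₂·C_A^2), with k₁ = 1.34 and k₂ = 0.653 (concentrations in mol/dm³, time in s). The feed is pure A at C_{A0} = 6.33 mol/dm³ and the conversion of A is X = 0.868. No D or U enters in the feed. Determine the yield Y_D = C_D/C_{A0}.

0.617

Exit C_A = C_{A0}(1−X) = 6.33×0.132 = 0.8356 mol/dm³.
Rates in a CSTR are evaluated at the outlet concentration: r_D = 1.34×0.8356 = 1.120, r_U = 0.653×0.8356^2 = 0.4559.
Fraction of consumed A going to D: r_D/(r_D+r_U) = 0.7106.
C_D = 0.7106·C_{A0}·X = 0.7106×6.33×0.868 = 3.90 mol/dm³; Y_D = C_D/C_{A0} = 0.617.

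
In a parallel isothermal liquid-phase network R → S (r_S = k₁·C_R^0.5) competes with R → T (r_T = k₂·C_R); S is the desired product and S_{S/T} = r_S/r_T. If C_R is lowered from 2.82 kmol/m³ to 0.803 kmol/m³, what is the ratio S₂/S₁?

1.87

S_{S/T} = (k₁/k₂)·C_R^-0.5, so S₂/S₁ = (C_{R,2}/C_{R,1})^-0.5.
= (0.803/2.82)^(-0.5) = (0.2848)^(-0.5) = 1.87.
Selectivity toward S rises as C_R falls — low-concentration operation is favoured.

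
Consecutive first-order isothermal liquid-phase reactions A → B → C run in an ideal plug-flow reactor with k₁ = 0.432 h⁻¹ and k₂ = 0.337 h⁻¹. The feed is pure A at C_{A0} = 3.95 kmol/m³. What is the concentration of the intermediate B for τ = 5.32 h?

1.19 kmol/m³

Solving the coupled first-order balances gives C_B(τ) = [k₁/(k₂−k₁)]·C_{A0}·(e^(−k₁τ) − e^(−k₂τ)).
e^(−k₁τ) = e^(−0.432×5.32) = e^(−2.298) = 0.1004; e^(−k₂τ) = e^(−1.793) = 0.1665.
C_B = 0.432×3.95/(0.337−0.432) × (0.1004−0.1665) = (-17.96)×(-0.06605) = 1.186 kmol/m³.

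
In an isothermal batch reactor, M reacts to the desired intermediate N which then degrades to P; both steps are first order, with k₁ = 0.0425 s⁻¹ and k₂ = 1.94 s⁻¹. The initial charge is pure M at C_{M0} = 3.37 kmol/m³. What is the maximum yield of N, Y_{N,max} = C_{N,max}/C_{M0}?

0.0201

Evaluating C_N at t_opt = ln(k₂/k₁)/(k₂−k₁) gives C_{N,max}/C_{M0} = (k₁/k₂)^[k₂/(k₂−k₁)].
= (0.0425/1.94)^(1.94/(1.94−0.0425)) = (0.02191)^(1.022) = 0.02011.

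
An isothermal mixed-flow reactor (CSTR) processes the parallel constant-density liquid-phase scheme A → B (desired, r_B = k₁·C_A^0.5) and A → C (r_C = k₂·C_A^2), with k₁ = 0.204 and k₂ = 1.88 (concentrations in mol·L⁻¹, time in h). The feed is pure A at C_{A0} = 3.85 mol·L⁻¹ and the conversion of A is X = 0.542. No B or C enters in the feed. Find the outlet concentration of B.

Exit C_A = C_{A0}(1−X) = 3.85×0.458 = 1.763 mol·L⁻¹.
In a CSTR the entire volume is at exit conditions, so r_B = 0.204×1.763^0.5 = 0.2709 and r_C = 1.88×1.763^2 = 5.845.
Fraction of consumed A going to B: r_B/(r_B+r_C) = 0.04429.
C_B = 0.04429·C_{A0}·X = 0.04429×3.85×0.542 = 0.0924 mol·L⁻¹.

0.0924 mol·L⁻¹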